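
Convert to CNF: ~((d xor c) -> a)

~((d xor c) -> a)
⇔ ~(~(d xor c) | a)
⇔ ~(~((d | c) & ~(d & c)) | a)
⇔ ~~((d | c) & ~(d & c)) & ~a
⇔ (d | c) & ~(d & c) & ~a
⇔ (d | c) & (~d | ~c) & ~a

(d | c) & (~d | ~c) & ~a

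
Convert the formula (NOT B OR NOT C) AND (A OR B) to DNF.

(NOT B AND A) OR (NOT C AND A) OR (NOT C AND B)

(NOT B OR NOT C) AND (A OR B)
≡ (NOT B AND A) OR (NOT B AND B) OR (NOT C AND A) OR (NOT C AND B)   (distribute AND over OR)
≡ (NOT B AND A) OR (NOT C AND A) OR (NOT C AND B)   (simplify)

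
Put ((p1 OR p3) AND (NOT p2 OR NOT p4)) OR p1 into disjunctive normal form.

(p3 AND NOT p2) OR (p3 AND NOT p4) OR p1

((p1 OR p3) AND (NOT p2 OR NOT p4)) OR p1
≡ (p1 AND NOT p2) OR (p1 AND NOT p4) OR (p3 AND NOT p2) OR (p3 AND NOT p4) OR p1   (distribute AND over OR)
≡ (p3 AND NOT p2) OR (p3 AND NOT p4) OR p1   (simplify)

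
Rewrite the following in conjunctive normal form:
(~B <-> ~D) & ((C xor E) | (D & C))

(B | ~D) & (D | ~B) & (C | E) & (~C | ~E | D)

(~B <-> ~D) & ((C xor E) | (D & C))
≡ (~B -> ~D) & (~D -> ~B) & ((C xor E) | (D & C))   (eliminate <->)
≡ (~~B | ~D) & (~D -> ~B) & ((C xor E) | (D & C))   (eliminate ->)
≡ (~~B | ~D) & (~~D | ~B) & ((C xor E) | (D & C))   (eliminate ->)
≡ (~~B | ~D) & (~~D | ~B) & (((C | E) & ~(C & E)) | (D & C))   (expand xor)
≡ (B | ~D) & (~~D | ~B) & (((C | E) & ~(C & E)) | (D & C))   (double negation)
≡ (B | ~D) & (D | ~B) & (((C | E) & ~(C & E)) | (D & C))   (double negation)
≡ (B | ~D) & (D | ~B) & (((C | E) & (~C | ~E)) | (D & C))   (De Morgan)
≡ (B | ~D) & (D | ~B) & (C | E | D) & (C | E | C) & (~C | ~E | D) & (~C | ~E | C)   (distribute | over &)
≡ (B | ~D) & (D | ~B) & (C | E) & (~C | ~E | D)   (simplify)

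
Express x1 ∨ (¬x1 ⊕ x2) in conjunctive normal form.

x1 ∨ ¬x2

x1 ∨ (¬x1 ⊕ x2)
= x1 ∨ ((¬x1 ∨ x2) ∧ ¬(¬x1 ∧ x2))   (expand ⊕)
= x1 ∨ ((¬x1 ∨ x2) ∧ (¬¬x1 ∨ ¬x2))   (De Morgan)
= x1 ∨ ((¬x1 ∨ x2) ∧ (x1 ∨ ¬x2))   (double negation)
= (x1 ∨ ¬x1 ∨ x2) ∧ (x1 ∨ x1 ∨ ¬x2)   (distribute ∨ over ∧)
= x1 ∨ ¬x2   (simplify)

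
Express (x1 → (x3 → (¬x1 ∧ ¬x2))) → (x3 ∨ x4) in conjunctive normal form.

x3 ∨ x4

(x1 → (x3 → (¬x1 ∧ ¬x2))) → (x3 ∨ x4)
⇔ ¬(x1 → (x3 → (¬x1 ∧ ¬x2))) ∨ x3 ∨ x4   — eliminate →
⇔ ¬(¬x1 ∨ (x3 → (¬x1 ∧ ¬x2))) ∨ x3 ∨ x4   — eliminate →
⇔ ¬(¬x1 ∨ ¬x3 ∨ (¬x1 ∧ ¬x2)) ∨ x3 ∨ x4   — eliminate →
⇔ (¬¬x1 ∧ ¬¬x3 ∧ ¬(¬x1 ∧ ¬x2)) ∨ x3 ∨ x4   — De Morgan
⇔ (x1 ∧ ¬¬x3 ∧ ¬(¬x1 ∧ ¬x2)) ∨ x3 ∨ x4   — double negation
⇔ (x1 ∧ x3 ∧ ¬(¬x1 ∧ ¬x2)) ∨ x3 ∨ x4   — double negation
⇔ (x1 ∧ x3 ∧ (¬¬x1 ∨ ¬¬x2)) ∨ x3 ∨ x4   — De Morgan
⇔ (x1 ∧ x3 ∧ (x1 ∨ ¬¬x2)) ∨ x3 ∨ x4   — double negation
⇔ (x1 ∧ x3 ∧ (x1 ∨ x2)) ∨ x3 ∨ x4   — double negation
⇔ (x1 ∨ x3 ∨ x4) ∧ (x3 ∨ x3 ∨ x4) ∧ (x1 ∨ x2 ∨ x3 ∨ x4)   — distribute ∨ over ∧
⇔ x3 ∨ x4   — simplify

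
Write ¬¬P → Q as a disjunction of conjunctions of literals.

¬¬P → Q
≡ ¬¬¬P ∨ Q   [eliminate →]
≡ ¬P ∨ Q   [double negation]

¬P ∨ Q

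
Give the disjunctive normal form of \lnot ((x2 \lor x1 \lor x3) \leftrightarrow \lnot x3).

\lnot ((x2 \lor x1 \lor x3) \leftrightarrow \lnot x3)
⇔ \lnot (((x2 \lor x1 \lor x3) \to \lnot x3) \land (\lnot x3 \to (x2 \lor x1 \lor x3)))   [eliminate \leftrightarrow]
⇔ \lnot ((\lnot (x2 \lor x1 \lor x3) \lor \lnot x3) \land (\lnot x3 \to (x2 \lor x1 \lor x3)))   [eliminate \to]
⇔ \lnot ((\lnot (x2 \lor x1 \lor x3) \lor \lnot x3) \land (\lnot \lnot x3 \lor x2 \lor x1 \lor x3))   [eliminate \to]
⇔ \lnot (\lnot (x2 \lor x1 \lor x3) \lor \lnot x3) \lor \lnot (\lnot \lnot x3 \lor x2 \lor x1 \lor x3)   [De Morgan]
⇔ (\lnot \lnot (x2 \lor x1 \lor x3) \land \lnot \lnot x3) \lor \lnot (\lnot \lnot x3 \lor x2 \lor x1 \lor x3)   [De Morgan]
⇔ ((x2 \lor x1 \lor x3) \land \lnot \lnot x3) \lor \lnot (\lnot \lnot x3 \lor x2 \lor x1 \lor x3)   [double negation]
⇔ ((x2 \lor x1 \lor x3) \land x3) \lor \lnot (\lnot \lnot x3 \lor x2 \lor x1 \lor x3)   [double negation]
⇔ ((x2 \lor x1 \lor x3) \land x3) \lor (\lnot \lnot \lnot x3 \land \lnot x2 \land \lnot x1 \land \lnot x3)   [De Morgan]
⇔ ((x2 \lor x1 \lor x3) \land x3) \lor (\lnot x3 \land \lnot x2 \land \lnot x1 \land \lnot x3)   [double negation]
⇔ (x2 \land x3) \lor (x1 \land x3) \lor (x3 \land x3) \lor (\lnot x3 \land \lnot x2 \land \lnot x1 \land \lnot x3)   [distribute \land over \lor]
⇔ x3 \lor (\lnot x3 \land \lnot x2 \land \lnot x1)   [simplify]

x3 \lor (\lnot x3 \land \lnot x2 \land \lnot x1)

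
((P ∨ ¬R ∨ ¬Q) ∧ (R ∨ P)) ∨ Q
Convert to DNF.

((P ∨ ¬R ∨ ¬Q) ∧ (R ∨ P)) ∨ Q
≡ (P ∧ R) ∨ (P ∧ P) ∨ (¬R ∧ R) ∨ (¬R ∧ P) ∨ (¬Q ∧ R) ∨ (¬Q ∧ P) ∨ Q   [distribute ∧ over ∨]
≡ P ∨ (¬Q ∧ R) ∨ Q   [simplify]

P ∨ (¬Q ∧ R) ∨ Q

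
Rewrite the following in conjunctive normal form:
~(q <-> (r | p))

(q | r | p) & (~r | ~q) & (~p | ~q)

~(q <-> (r | p))
≡ ~((q -> (r | p)) & ((r | p) -> q))   — eliminate <->
≡ ~((~q | r | p) & ((r | p) -> q))   — eliminate ->
≡ ~((~q | r | p) & (~(r | p) | q))   — eliminate ->
≡ ~(~q | r | p) | ~(~(r | p) | q)   — De Morgan
≡ (~~q & ~r & ~p) | ~(~(r | p) | q)   — De Morgan
≡ (q & ~r & ~p) | ~(~(r | p) | q)   — double negation
≡ (q & ~r & ~p) | (~~(r | p) & ~q)   — De Morgan
≡ (q & ~r & ~p) | ((r | p) & ~q)   — double negation
≡ (q | r | p) & (q | ~q) & (~r | r | p) & (~r | ~q) & (~p | r | p) & (~p | ~q)   — distribute | over &
≡ (q | r | p) & (~r | ~q) & (~p | ~q)   — simplify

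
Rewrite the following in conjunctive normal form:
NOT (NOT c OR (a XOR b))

NOT (NOT c OR (a XOR b))
≡ NOT (NOT c OR ((a OR b) AND NOT (a AND b)))   — expand XOR
≡ NOT NOT c AND NOT ((a OR b) AND NOT (a AND b))   — De Morgan
≡ c AND NOT ((a OR b) AND NOT (a AND b))   — double negation
≡ c AND (NOT (a OR b) OR NOT NOT (a AND b))   — De Morgan
≡ c AND ((NOT a AND NOT b) OR NOT NOT (a AND b))   — De Morgan
≡ c AND ((NOT a AND NOT b) OR (a AND b))   — double negation
≡ c AND (NOT a OR a) AND (NOT a OR b) AND (NOT b OR a) AND (NOT b OR b)   — distribute OR over AND
≡ c AND (NOT a OR b) AND (NOT b OR a)   — simplify

c AND (NOT a OR b) AND (NOT b OR a)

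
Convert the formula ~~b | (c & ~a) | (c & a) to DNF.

b | (c & ~a) | (c & a)

~~b | (c & ~a) | (c & a)
= b | (c & ~a) | (c & a)   [double negation]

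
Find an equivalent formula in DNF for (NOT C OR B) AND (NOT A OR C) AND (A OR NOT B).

(NOT C OR B) AND (NOT A OR C) AND (A OR NOT B)
= (NOT C AND NOT A AND A) OR (NOT C AND NOT A AND NOT B) OR (NOT C AND C AND A) OR (NOT C AND C AND NOT B) OR (B AND NOT A AND A) OR (B AND NOT A AND NOT B) OR (B AND C AND A) OR (B AND C AND NOT B)   (distribute AND over OR)
= (NOT C AND NOT A AND NOT B) OR (B AND C AND A)   (simplify)

(NOT C AND NOT A AND NOT B) OR (B AND C AND A)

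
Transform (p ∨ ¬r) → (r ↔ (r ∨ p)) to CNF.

(p ∨ ¬r) → (r ↔ (r ∨ p))
= ¬(p ∨ ¬r) ∨ (r ↔ (r ∨ p))   [eliminate →]
= ¬(p ∨ ¬r) ∨ ((r → (r ∨ p)) ∧ ((r ∨ p) → r))   [eliminate ↔]
= ¬(p ∨ ¬r) ∨ ((¬r ∨ r ∨ p) ∧ ((r ∨ p) → r))   [eliminate →]
= ¬(p ∨ ¬r) ∨ ((¬r ∨ r ∨ p) ∧ (¬(r ∨ p) ∨ r))   [eliminate →]
= (¬p ∧ ¬¬r) ∨ ((¬r ∨ r ∨ p) ∧ (¬(r ∨ p) ∨ r))   [De Morgan]
= (¬p ∧ r) ∨ ((¬r ∨ r ∨ p) ∧ (¬(r ∨ p) ∨ r))   [double negation]
= (¬p ∧ r) ∨ ((¬r ∨ r ∨ p) ∧ ((¬r ∧ ¬p) ∨ r))   [De Morgan]
= (¬p ∨ ¬r ∨ r ∨ p) ∧ (¬p ∨ ¬r ∨ r) ∧ (¬p ∨ ¬p ∨ r) ∧ (r ∨ ¬r ∨ r ∨ p) ∧ (r ∨ ¬r ∨ r) ∧ (r ∨ ¬p ∨ r)   [distribute ∨ over ∧]
= ¬p ∨ r   [simplify]

¬p ∨ r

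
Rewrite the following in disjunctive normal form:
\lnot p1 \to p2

\lnot p1 \to p2
⇔ \lnot \lnot p1 \lor p2   — eliminate \to
⇔ p1 \lor p2   — double negation

p1 \lor p2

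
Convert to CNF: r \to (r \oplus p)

\lnot r \lor \lnot p

r \to (r \oplus p)
≡ \lnot r \lor (r \oplus p)   [eliminate \to]
≡ \lnot r \lor ((r \lor p) \land \lnot (r \land p))   [expand \oplus]
≡ \lnot r \lor ((r \lor p) \land (\lnot r \lor \lnot p))   [De Morgan]
≡ (\lnot r \lor r \lor p) \land (\lnot r \lor \lnot r \lor \lnot p)   [distribute \lor over \land]
≡ \lnot r \lor \lnot p   [simplify]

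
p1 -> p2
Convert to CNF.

p1 -> p2
= ~p1 | p2   [eliminate ->]

~p1 | p2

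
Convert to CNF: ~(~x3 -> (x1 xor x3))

~x3 & (~x1 | x3)

~(~x3 -> (x1 xor x3))
⇔ ~(~~x3 | (x1 xor x3))   — eliminate ->
⇔ ~(~~x3 | ((x1 | x3) & ~(x1 & x3)))   — expand xor
⇔ ~~~x3 & ~((x1 | x3) & ~(x1 & x3))   — De Morgan
⇔ ~x3 & ~((x1 | x3) & ~(x1 & x3))   — double negation
⇔ ~x3 & (~(x1 | x3) | ~~(x1 & x3))   — De Morgan
⇔ ~x3 & ((~x1 & ~x3) | ~~(x1 & x3))   — De Morgan
⇔ ~x3 & ((~x1 & ~x3) | (x1 & x3))   — double negation
⇔ ~x3 & (~x1 | x1) & (~x1 | x3) & (~x3 | x1) & (~x3 | x3)   — distribute | over &
⇔ ~x3 & (~x1 | x3)   — simplify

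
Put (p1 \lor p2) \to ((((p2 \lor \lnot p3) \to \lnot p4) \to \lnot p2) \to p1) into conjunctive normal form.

\lnot p2 \lor \lnot p4 \lor p1

(p1 \lor p2) \to ((((p2 \lor \lnot p3) \to \lnot p4) \to \lnot p2) \to p1)
≡ \lnot (p1 \lor p2) \lor ((((p2 \lor \lnot p3) \to \lnot p4) \to \lnot p2) \to p1)   [eliminate \to]
≡ \lnot (p1 \lor p2) \lor \lnot (((p2 \lor \lnot p3) \to \lnot p4) \to \lnot p2) \lor p1   [eliminate \to]
≡ \lnot (p1 \lor p2) \lor \lnot (\lnot ((p2 \lor \lnot p3) \to \lnot p4) \lor \lnot p2) \lor p1   [eliminate \to]
≡ \lnot (p1 \lor p2) \lor \lnot (\lnot (\lnot (p2 \lor \lnot p3) \lor \lnot p4) \lor \lnot p2) \lor p1   [eliminate \to]
≡ (\lnot p1 \land \lnot p2) \lor \lnot (\lnot (\lnot (p2 \lor \lnot p3) \lor \lnot p4) \lor \lnot p2) \lor p1   [De Morgan]
≡ (\lnot p1 \land \lnot p2) \lor (\lnot \lnot (\lnot (p2 \lor \lnot p3) \lor \lnot p4) \land \lnot \lnot p2) \lor p1   [De Morgan]
≡ (\lnot p1 \land \lnot p2) \lor ((\lnot (p2 \lor \lnot p3) \lor \lnot p4) \land \lnot \lnot p2) \lor p1   [double negation]
≡ (\lnot p1 \land \lnot p2) \lor (((\lnot p2 \land \lnot \lnot p3) \lor \lnot p4) \land \lnot \lnot p2) \lor p1   [De Morgan]
≡ (\lnot p1 \land \lnot p2) \lor (((\lnot p2 \land p3) \lor \lnot p4) \land \lnot \lnot p2) \lor p1   [double negation]
≡ (\lnot p1 \land \lnot p2) \lor (((\lnot p2 \land p3) \lor \lnot p4) \land p2) \lor p1   [double negation]
≡ (\lnot p1 \lor \lnot p2 \lor \lnot p4 \lor p1) \land (\lnot p1 \lor p3 \lor \lnot p4 \lor p1) \land (\lnot p1 \lor p2 \lor p1) \land (\lnot p2 \lor \lnot p2 \lor \lnot p4 \lor p1) \land (\lnot p2 \lor p3 \lor \lnot p4 \lor p1) \land (\lnot p2 \lor p2 \lor p1)   [distribute \lor over \land]
≡ \lnot p2 \lor \lnot p4 \lor p1   [simplify]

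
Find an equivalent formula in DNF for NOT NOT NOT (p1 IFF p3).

(p1 AND NOT p3) OR (p3 AND NOT p1)

NOT NOT NOT (p1 IFF p3)
≡ NOT NOT NOT ((p1 IMPLIES p3) AND (p3 IMPLIES p1))   (eliminate IFF)
≡ NOT NOT NOT ((NOT p1 OR p3) AND (p3 IMPLIES p1))   (eliminate IMPLIES)
≡ NOT NOT NOT ((NOT p1 OR p3) AND (NOT p3 OR p1))   (eliminate IMPLIES)
≡ NOT ((NOT p1 OR p3) AND (NOT p3 OR p1))   (double negation)
≡ NOT (NOT p1 OR p3) OR NOT (NOT p3 OR p1)   (De Morgan)
≡ (NOT NOT p1 AND NOT p3) OR NOT (NOT p3 OR p1)   (De Morgan)
≡ (p1 AND NOT p3) OR NOT (NOT p3 OR p1)   (double negation)
≡ (p1 AND NOT p3) OR (NOT NOT p3 AND NOT p1)   (De Morgan)
≡ (p1 AND NOT p3) OR (p3 AND NOT p1)   (double negation)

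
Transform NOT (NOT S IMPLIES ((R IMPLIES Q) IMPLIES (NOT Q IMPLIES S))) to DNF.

NOT S AND NOT R AND NOT Q

NOT (NOT S IMPLIES ((R IMPLIES Q) IMPLIES (NOT Q IMPLIES S)))
⇔ NOT (NOT NOT S OR ((R IMPLIES Q) IMPLIES (NOT Q IMPLIES S)))   [eliminate IMPLIES]
⇔ NOT (NOT NOT S OR NOT (R IMPLIES Q) OR (NOT Q IMPLIES S))   [eliminate IMPLIES]
⇔ NOT (NOT NOT S OR NOT (NOT R OR Q) OR (NOT Q IMPLIES S))   [eliminate IMPLIES]
⇔ NOT (NOT NOT S OR NOT (NOT R OR Q) OR NOT NOT Q OR S)   [eliminate IMPLIES]
⇔ NOT NOT NOT S AND NOT NOT (NOT R OR Q) AND NOT NOT NOT Q AND NOT S   [De Morgan]
⇔ NOT S AND NOT NOT (NOT R OR Q) AND NOT NOT NOT Q AND NOT S   [double negation]
⇔ NOT S AND (NOT R OR Q) AND NOT NOT NOT Q AND NOT S   [double negation]
⇔ NOT S AND (NOT R OR Q) AND NOT Q AND NOT S   [double negation]
⇔ (NOT S AND NOT R AND NOT Q AND NOT S) OR (NOT S AND Q AND NOT Q AND NOT S)   [distribute AND over OR]
⇔ NOT S AND NOT R AND NOT Q   [simplify]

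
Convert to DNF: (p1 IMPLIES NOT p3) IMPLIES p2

(p1 AND p3) OR p2

(p1 IMPLIES NOT p3) IMPLIES p2
⇔ NOT (p1 IMPLIES NOT p3) OR p2   (eliminate IMPLIES)
⇔ NOT (NOT p1 OR NOT p3) OR p2   (eliminate IMPLIES)
⇔ (NOT NOT p1 AND NOT NOT p3) OR p2   (De Morgan)
⇔ (p1 AND NOT NOT p3) OR p2   (double negation)
⇔ (p1 AND p3) OR p2   (double negation)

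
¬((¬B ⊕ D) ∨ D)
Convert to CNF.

(B ∨ D) ∧ ¬D

¬((¬B ⊕ D) ∨ D)
≡ ¬((¬B ∨ D) ∧ ¬(¬B ∧ D) ∨ D)
≡ ¬((¬B ∨ D) ∧ ¬(¬B ∧ D)) ∧ ¬D
≡ (¬(¬B ∨ D) ∨ ¬¬(¬B ∧ D)) ∧ ¬D
≡ (¬¬B ∧ ¬D ∨ ¬¬(¬B ∧ D)) ∧ ¬D
≡ (B ∧ ¬D ∨ ¬¬(¬B ∧ D)) ∧ ¬D
≡ (B ∧ ¬D ∨ ¬B ∧ D) ∧ ¬D
≡ (B ∨ ¬B) ∧ (B ∨ D) ∧ (¬D ∨ ¬B) ∧ (¬D ∨ D) ∧ ¬D
≡ (B ∨ D) ∧ ¬D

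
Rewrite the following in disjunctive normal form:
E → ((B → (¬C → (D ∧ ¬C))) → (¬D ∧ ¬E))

¬E ∨ (B ∧ ¬C ∧ ¬D)

E → ((B → (¬C → (D ∧ ¬C))) → (¬D ∧ ¬E))
⇔ ¬E ∨ ((B → (¬C → (D ∧ ¬C))) → (¬D ∧ ¬E))   — eliminate →
⇔ ¬E ∨ ¬(B → (¬C → (D ∧ ¬C))) ∨ (¬D ∧ ¬E)   — eliminate →
⇔ ¬E ∨ ¬(¬B ∨ (¬C → (D ∧ ¬C))) ∨ (¬D ∧ ¬E)   — eliminate →
⇔ ¬E ∨ ¬(¬B ∨ ¬¬C ∨ (D ∧ ¬C)) ∨ (¬D ∧ ¬E)   — eliminate →
⇔ ¬E ∨ (¬¬B ∧ ¬¬¬C ∧ ¬(D ∧ ¬C)) ∨ (¬D ∧ ¬E)   — De Morgan
⇔ ¬E ∨ (B ∧ ¬¬¬C ∧ ¬(D ∧ ¬C)) ∨ (¬D ∧ ¬E)   — double negation
⇔ ¬E ∨ (B ∧ ¬C ∧ ¬(D ∧ ¬C)) ∨ (¬D ∧ ¬E)   — double negation
⇔ ¬E ∨ (B ∧ ¬C ∧ (¬D ∨ ¬¬C)) ∨ (¬D ∧ ¬E)   — De Morgan
⇔ ¬E ∨ (B ∧ ¬C ∧ (¬D ∨ C)) ∨ (¬D ∧ ¬E)   — double negation
⇔ ¬E ∨ (B ∧ ¬C ∧ ¬D) ∨ (B ∧ ¬C ∧ C) ∨ (¬D ∧ ¬E)   — distribute ∧ over ∨
⇔ ¬E ∨ (B ∧ ¬C ∧ ¬D)   — simplify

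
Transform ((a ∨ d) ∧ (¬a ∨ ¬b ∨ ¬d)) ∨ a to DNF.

((a ∨ d) ∧ (¬a ∨ ¬b ∨ ¬d)) ∨ a
≡ (a ∧ ¬a) ∨ (a ∧ ¬b) ∨ (a ∧ ¬d) ∨ (d ∧ ¬a) ∨ (d ∧ ¬b) ∨ (d ∧ ¬d) ∨ a   (distribute ∧ over ∨)
≡ (d ∧ ¬a) ∨ (d ∧ ¬b) ∨ a   (simplify)

(d ∧ ¬a) ∨ (d ∧ ¬b) ∨ a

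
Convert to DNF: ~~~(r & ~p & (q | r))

~r | p

~~~(r & ~p & (q | r))
≡ ~(r & ~p & (q | r))   [double negation]
≡ ~r | ~~p | ~(q | r)   [De Morgan]
≡ ~r | p | ~(q | r)   [double negation]
≡ ~r | p | (~q & ~r)   [De Morgan]
≡ ~r | p   [simplify]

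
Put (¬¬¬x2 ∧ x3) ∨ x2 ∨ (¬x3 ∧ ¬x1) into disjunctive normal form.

(¬¬¬x2 ∧ x3) ∨ x2 ∨ (¬x3 ∧ ¬x1)
⇔ (¬x2 ∧ x3) ∨ x2 ∨ (¬x3 ∧ ¬x1)

(¬x2 ∧ x3) ∨ x2 ∨ (¬x3 ∧ ¬x1)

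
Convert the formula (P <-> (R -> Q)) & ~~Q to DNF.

Q & P

(P <-> (R -> Q)) & ~~Q
≡ (P -> (R -> Q)) & ((R -> Q) -> P) & ~~Q
≡ (~P | (R -> Q)) & ((R -> Q) -> P) & ~~Q
≡ (~P | ~R | Q) & ((R -> Q) -> P) & ~~Q
≡ (~P | ~R | Q) & (~(R -> Q) | P) & ~~Q
≡ (~P | ~R | Q) & (~(~R | Q) | P) & ~~Q
≡ (~P | ~R | Q) & ((~~R & ~Q) | P) & ~~Q
≡ (~P | ~R | Q) & ((R & ~Q) | P) & ~~Q
≡ (~P | ~R | Q) & ((R & ~Q) | P) & Q
≡ (~P & R & ~Q & Q) | (~P & P & Q) | (~R & R & ~Q & Q) | (~R & P & Q) | (Q & R & ~Q & Q) | (Q & P & Q)
≡ Q & P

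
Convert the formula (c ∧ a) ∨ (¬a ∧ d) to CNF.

(c ∧ a) ∨ (¬a ∧ d)
= (c ∨ ¬a) ∧ (c ∨ d) ∧ (a ∨ ¬a) ∧ (a ∨ d)   [distribute ∨ over ∧]
= (c ∨ ¬a) ∧ (c ∨ d) ∧ (a ∨ d)   [simplify]

(c ∨ ¬a) ∧ (c ∨ d) ∧ (a ∨ d)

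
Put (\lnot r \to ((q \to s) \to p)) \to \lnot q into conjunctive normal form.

(\lnot r \to ((q \to s) \to p)) \to \lnot q
⇔ \lnot (\lnot r \to ((q \to s) \to p)) \lor \lnot q
⇔ \lnot (\lnot \lnot r \lor ((q \to s) \to p)) \lor \lnot q
⇔ \lnot (\lnot \lnot r \lor \lnot (q \to s) \lor p) \lor \lnot q
⇔ \lnot (\lnot \lnot r \lor \lnot (\lnot q \lor s) \lor p) \lor \lnot q
⇔ (\lnot \lnot \lnot r \land \lnot \lnot (\lnot q \lor s) \land \lnot p) \lor \lnot q
⇔ (\lnot r \land \lnot \lnot (\lnot q \lor s) \land \lnot p) \lor \lnot q
⇔ (\lnot r \land (\lnot q \lor s) \land \lnot p) \lor \lnot q
⇔ (\lnot r \lor \lnot q) \land (\lnot q \lor s \lor \lnot q) \land (\lnot p \lor \lnot q)
⇔ (\lnot r \lor \lnot q) \land (\lnot q \lor s) \land (\lnot p \lor \lnot q)

(\lnot r \lor \lnot q) \land (\lnot q \lor s) \land (\lnot p \lor \lnot q)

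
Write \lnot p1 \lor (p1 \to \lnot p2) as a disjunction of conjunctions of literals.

\lnot p1 \lor \lnot p2

\lnot p1 \lor (p1 \to \lnot p2)
= \lnot p1 \lor \lnot p1 \lor \lnot p2   [eliminate \to]
= \lnot p1 \lor \lnot p2   [simplify]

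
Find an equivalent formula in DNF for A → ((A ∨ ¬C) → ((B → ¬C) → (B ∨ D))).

¬A ∨ B ∨ D

A → ((A ∨ ¬C) → ((B → ¬C) → (B ∨ D)))
⇔ ¬A ∨ ((A ∨ ¬C) → ((B → ¬C) → (B ∨ D)))   (eliminate →)
⇔ ¬A ∨ ¬(A ∨ ¬C) ∨ ((B → ¬C) → (B ∨ D))   (eliminate →)
⇔ ¬A ∨ ¬(A ∨ ¬C) ∨ ¬(B → ¬C) ∨ B ∨ D   (eliminate →)
⇔ ¬A ∨ ¬(A ∨ ¬C) ∨ ¬(¬B ∨ ¬C) ∨ B ∨ D   (eliminate →)
⇔ ¬A ∨ (¬A ∧ ¬¬C) ∨ ¬(¬B ∨ ¬C) ∨ B ∨ D   (De Morgan)
⇔ ¬A ∨ (¬A ∧ C) ∨ ¬(¬B ∨ ¬C) ∨ B ∨ D   (double negation)
⇔ ¬A ∨ (¬A ∧ C) ∨ (¬¬B ∧ ¬¬C) ∨ B ∨ D   (De Morgan)
⇔ ¬A ∨ (¬A ∧ C) ∨ (B ∧ ¬¬C) ∨ B ∨ D   (double negation)
⇔ ¬A ∨ (¬A ∧ C) ∨ (B ∧ C) ∨ B ∨ D   (double negation)
⇔ ¬A ∨ B ∨ D   (simplify)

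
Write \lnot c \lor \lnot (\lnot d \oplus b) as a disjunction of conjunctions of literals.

\lnot c \lor (d \land \lnot b) \lor (b \land \lnot d)

\lnot c \lor \lnot (\lnot d \oplus b)
≡ \lnot c \lor \lnot ((\lnot d \land \lnot b) \lor (\lnot \lnot d \land b))   [expand \oplus]
≡ \lnot c \lor (\lnot (\lnot d \land \lnot b) \land \lnot (\lnot \lnot d \land b))   [De Morgan]
≡ \lnot c \lor ((\lnot \lnot d \lor \lnot \lnot b) \land \lnot (\lnot \lnot d \land b))   [De Morgan]
≡ \lnot c \lor ((d \lor \lnot \lnot b) \land \lnot (\lnot \lnot d \land b))   [double negation]
≡ \lnot c \lor ((d \lor b) \land \lnot (\lnot \lnot d \land b))   [double negation]
≡ \lnot c \lor ((d \lor b) \land (\lnot \lnot \lnot d \lor \lnot b))   [De Morgan]
≡ \lnot c \lor ((d \lor b) \land (\lnot d \lor \lnot b))   [double negation]
≡ \lnot c \lor (d \land \lnot d) \lor (d \land \lnot b) \lor (b \land \lnot d) \lor (b \land \lnot b)   [distribute \land over \lor]
≡ \lnot c \lor (d \land \lnot b) \lor (b \land \lnot d)   [simplify]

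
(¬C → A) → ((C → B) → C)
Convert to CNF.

¬A ∨ C

(¬C → A) → ((C → B) → C)
= ¬(¬C → A) ∨ ((C → B) → C)   [eliminate →]
= ¬(¬¬C ∨ A) ∨ ((C → B) → C)   [eliminate →]
= ¬(¬¬C ∨ A) ∨ ¬(C → B) ∨ C   [eliminate →]
= ¬(¬¬C ∨ A) ∨ ¬(¬C ∨ B) ∨ C   [eliminate →]
= (¬¬¬C ∧ ¬A) ∨ ¬(¬C ∨ B) ∨ C   [De Morgan]
= (¬C ∧ ¬A) ∨ ¬(¬C ∨ B) ∨ C   [double negation]
= (¬C ∧ ¬A) ∨ (¬¬C ∧ ¬B) ∨ C   [De Morgan]
= (¬C ∧ ¬A) ∨ (C ∧ ¬B) ∨ C   [double negation]
= (¬C ∨ C ∨ C) ∧ (¬C ∨ ¬B ∨ C) ∧ (¬A ∨ C ∨ C) ∧ (¬A ∨ ¬B ∨ C)   [distribute ∨ over ∧]
= ¬A ∨ C   [simplify]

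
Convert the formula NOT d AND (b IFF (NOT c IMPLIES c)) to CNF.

NOT d AND (b IFF (NOT c IMPLIES c))
≡ NOT d AND (b IMPLIES (NOT c IMPLIES c)) AND ((NOT c IMPLIES c) IMPLIES b)   (eliminate IFF)
≡ NOT d AND (NOT b OR (NOT c IMPLIES c)) AND ((NOT c IMPLIES c) IMPLIES b)   (eliminate IMPLIES)
≡ NOT d AND (NOT b OR NOT NOT c OR c) AND ((NOT c IMPLIES c) IMPLIES b)   (eliminate IMPLIES)
≡ NOT d AND (NOT b OR NOT NOT c OR c) AND (NOT (NOT c IMPLIES c) OR b)   (eliminate IMPLIES)
≡ NOT d AND (NOT b OR NOT NOT c OR c) AND (NOT (NOT NOT c OR c) OR b)   (eliminate IMPLIES)
≡ NOT d AND (NOT b OR c OR c) AND (NOT (NOT NOT c OR c) OR b)   (double negation)
≡ NOT d AND (NOT b OR c OR c) AND ((NOT NOT NOT c AND NOT c) OR b)   (De Morgan)
≡ NOT d AND (NOT b OR c OR c) AND ((NOT c AND NOT c) OR b)   (double negation)
≡ NOT d AND (NOT b OR c OR c) AND (NOT c OR b) AND (NOT c OR b)   (distribute OR over AND)
≡ NOT d AND (NOT b OR c) AND (NOT c OR b)   (simplify)

NOT d AND (NOT b OR c) AND (NOT c OR b)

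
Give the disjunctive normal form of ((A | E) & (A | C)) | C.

((A | E) & (A | C)) | C
≡ (A & A) | (A & C) | (E & A) | (E & C) | C   [distribute & over |]
≡ A | C   [simplify]

A | C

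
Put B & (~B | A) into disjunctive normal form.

B & (~B | A)
= (B & ~B) | (B & A)   [distribute & over |]
= B & A   [simplify]

B & A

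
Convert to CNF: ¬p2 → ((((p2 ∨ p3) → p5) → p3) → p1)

p2 ∨ ¬p3 ∨ p1

¬p2 → ((((p2 ∨ p3) → p5) → p3) → p1)
⇔ ¬¬p2 ∨ ((((p2 ∨ p3) → p5) → p3) → p1)
⇔ ¬¬p2 ∨ ¬(((p2 ∨ p3) → p5) → p3) ∨ p1
⇔ ¬¬p2 ∨ ¬(¬((p2 ∨ p3) → p5) ∨ p3) ∨ p1
⇔ ¬¬p2 ∨ ¬(¬(¬(p2 ∨ p3) ∨ p5) ∨ p3) ∨ p1
⇔ p2 ∨ ¬(¬(¬(p2 ∨ p3) ∨ p5) ∨ p3) ∨ p1
⇔ p2 ∨ (¬¬(¬(p2 ∨ p3) ∨ p5) ∧ ¬p3) ∨ p1
⇔ p2 ∨ ((¬(p2 ∨ p3) ∨ p5) ∧ ¬p3) ∨ p1
⇔ p2 ∨ (((¬p2 ∧ ¬p3) ∨ p5) ∧ ¬p3) ∨ p1
⇔ (p2 ∨ ¬p2 ∨ p5 ∨ p1) ∧ (p2 ∨ ¬p3 ∨ p5 ∨ p1) ∧ (p2 ∨ ¬p3 ∨ p1)
⇔ p2 ∨ ¬p3 ∨ p1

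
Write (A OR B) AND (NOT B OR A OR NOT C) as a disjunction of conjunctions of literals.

(A OR B) AND (NOT B OR A OR NOT C)
≡ (A AND NOT B) OR (A AND A) OR (A AND NOT C) OR (B AND NOT B) OR (B AND A) OR (B AND NOT C)
≡ A OR (B AND NOT C)

A OR (B AND NOT C)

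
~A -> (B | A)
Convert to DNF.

A | B

~A -> (B | A)
≡ ~~A | B | A   — eliminate ->
≡ A | B | A   — double negation
≡ A | B   — simplify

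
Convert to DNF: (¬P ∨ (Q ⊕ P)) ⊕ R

(¬P ∧ ¬R) ∨ (¬Q ∧ P ∧ ¬R) ∨ (P ∧ Q ∧ R)

(¬P ∨ (Q ⊕ P)) ⊕ R
≡ ((¬P ∨ (Q ⊕ P)) ∧ ¬R) ∨ (¬(¬P ∨ (Q ⊕ P)) ∧ R)   [expand ⊕]
≡ ((¬P ∨ (Q ∧ ¬P) ∨ (¬Q ∧ P)) ∧ ¬R) ∨ (¬(¬P ∨ (Q ⊕ P)) ∧ R)   [expand ⊕]
≡ ((¬P ∨ (Q ∧ ¬P) ∨ (¬Q ∧ P)) ∧ ¬R) ∨ (¬(¬P ∨ (Q ∧ ¬P) ∨ (¬Q ∧ P)) ∧ R)   [expand ⊕]
≡ ((¬P ∨ (Q ∧ ¬P) ∨ (¬Q ∧ P)) ∧ ¬R) ∨ (¬¬P ∧ ¬(Q ∧ ¬P) ∧ ¬(¬Q ∧ P) ∧ R)   [De Morgan]
≡ ((¬P ∨ (Q ∧ ¬P) ∨ (¬Q ∧ P)) ∧ ¬R) ∨ (P ∧ ¬(Q ∧ ¬P) ∧ ¬(¬Q ∧ P) ∧ R)   [double negation]
≡ ((¬P ∨ (Q ∧ ¬P) ∨ (¬Q ∧ P)) ∧ ¬R) ∨ (P ∧ (¬Q ∨ ¬¬P) ∧ ¬(¬Q ∧ P) ∧ R)   [De Morgan]
≡ ((¬P ∨ (Q ∧ ¬P) ∨ (¬Q ∧ P)) ∧ ¬R) ∨ (P ∧ (¬Q ∨ P) ∧ ¬(¬Q ∧ P) ∧ R)   [double negation]
≡ ((¬P ∨ (Q ∧ ¬P) ∨ (¬Q ∧ P)) ∧ ¬R) ∨ (P ∧ (¬Q ∨ P) ∧ (¬¬Q ∨ ¬P) ∧ R)   [De Morgan]
≡ ((¬P ∨ (Q ∧ ¬P) ∨ (¬Q ∧ P)) ∧ ¬R) ∨ (P ∧ (¬Q ∨ P) ∧ (Q ∨ ¬P) ∧ R)   [double negation]
≡ (¬P ∧ ¬R) ∨ (Q ∧ ¬P ∧ ¬R) ∨ (¬Q ∧ P ∧ ¬R) ∨ (P ∧ ¬Q ∧ Q ∧ R) ∨ (P ∧ ¬Q ∧ ¬P ∧ R) ∨ (P ∧ P ∧ Q ∧ R) ∨ (P ∧ P ∧ ¬P ∧ R)   [distribute ∧ over ∨]
≡ (¬P ∧ ¬R) ∨ (¬Q ∧ P ∧ ¬R) ∨ (P ∧ Q ∧ R)   [simplify]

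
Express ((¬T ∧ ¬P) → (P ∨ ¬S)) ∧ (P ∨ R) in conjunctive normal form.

((¬T ∧ ¬P) → (P ∨ ¬S)) ∧ (P ∨ R)
≡ (¬(¬T ∧ ¬P) ∨ P ∨ ¬S) ∧ (P ∨ R)   [eliminate →]
≡ (¬¬T ∨ ¬¬P ∨ P ∨ ¬S) ∧ (P ∨ R)   [De Morgan]
≡ (T ∨ ¬¬P ∨ P ∨ ¬S) ∧ (P ∨ R)   [double negation]
≡ (T ∨ P ∨ P ∨ ¬S) ∧ (P ∨ R)   [double negation]
≡ (T ∨ P ∨ ¬S) ∧ (P ∨ R)   [simplify]

(T ∨ P ∨ ¬S) ∧ (P ∨ R)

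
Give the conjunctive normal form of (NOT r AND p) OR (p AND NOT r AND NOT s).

(NOT r AND p) OR (p AND NOT r AND NOT s)
⇔ (NOT r OR p) AND (NOT r OR NOT r) AND (NOT r OR NOT s) AND (p OR p) AND (p OR NOT r) AND (p OR NOT s)   (distribute OR over AND)
⇔ NOT r AND p   (simplify)

NOT r AND p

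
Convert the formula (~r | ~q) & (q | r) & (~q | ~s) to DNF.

(~r & q & ~s) | (~q & r)

(~r | ~q) & (q | r) & (~q | ~s)
= (~r & q & ~q) | (~r & q & ~s) | (~r & r & ~q) | (~r & r & ~s) | (~q & q & ~q) | (~q & q & ~s) | (~q & r & ~q) | (~q & r & ~s)   [distribute & over |]
= (~r & q & ~s) | (~q & r)   [simplify]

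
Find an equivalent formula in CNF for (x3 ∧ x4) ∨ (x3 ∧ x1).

x3 ∧ (x4 ∨ x1)

(x3 ∧ x4) ∨ (x3 ∧ x1)
= (x3 ∨ x3) ∧ (x3 ∨ x1) ∧ (x4 ∨ x3) ∧ (x4 ∨ x1)   [distribute ∨ over ∧]
= x3 ∧ (x4 ∨ x1)   [simplify]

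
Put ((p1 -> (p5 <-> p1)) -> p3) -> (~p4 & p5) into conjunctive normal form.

((p1 -> (p5 <-> p1)) -> p3) -> (~p4 & p5)
≡ ~((p1 -> (p5 <-> p1)) -> p3) | (~p4 & p5)   [eliminate ->]
≡ ~(~(p1 -> (p5 <-> p1)) | p3) | (~p4 & p5)   [eliminate ->]
≡ ~(~(~p1 | (p5 <-> p1)) | p3) | (~p4 & p5)   [eliminate ->]
≡ ~(~(~p1 | ((p5 -> p1) & (p1 -> p5))) | p3) | (~p4 & p5)   [eliminate <->]
≡ ~(~(~p1 | ((~p5 | p1) & (p1 -> p5))) | p3) | (~p4 & p5)   [eliminate ->]
≡ ~(~(~p1 | ((~p5 | p1) & (~p1 | p5))) | p3) | (~p4 & p5)   [eliminate ->]
≡ (~~(~p1 | ((~p5 | p1) & (~p1 | p5))) & ~p3) | (~p4 & p5)   [De Morgan]
≡ ((~p1 | ((~p5 | p1) & (~p1 | p5))) & ~p3) | (~p4 & p5)   [double negation]
≡ (~p1 | ~p5 | p1 | ~p4) & (~p1 | ~p5 | p1 | p5) & (~p1 | ~p1 | p5 | ~p4) & (~p1 | ~p1 | p5 | p5) & (~p3 | ~p4) & (~p3 | p5)   [distribute | over &]
≡ (~p1 | p5) & (~p3 | ~p4) & (~p3 | p5)   [simplify]

(~p1 | p5) & (~p3 | ~p4) & (~p3 | p5)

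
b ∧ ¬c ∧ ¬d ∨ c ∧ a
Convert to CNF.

(b ∨ c) ∧ (b ∨ a) ∧ (¬c ∨ a) ∧ (¬d ∨ c) ∧ (¬d ∨ a)

b ∧ ¬c ∧ ¬d ∨ c ∧ a
= (b ∨ c) ∧ (b ∨ a) ∧ (¬c ∨ c) ∧ (¬c ∨ a) ∧ (¬d ∨ c) ∧ (¬d ∨ a)   [distribute ∨ over ∧]
= (b ∨ c) ∧ (b ∨ a) ∧ (¬c ∨ a) ∧ (¬d ∨ c) ∧ (¬d ∨ a)   [simplify]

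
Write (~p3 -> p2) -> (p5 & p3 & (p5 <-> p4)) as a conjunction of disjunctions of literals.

(~p3 -> p2) -> (p5 & p3 & (p5 <-> p4))
⇔ ~(~p3 -> p2) | (p5 & p3 & (p5 <-> p4))   — eliminate ->
⇔ ~(~~p3 | p2) | (p5 & p3 & (p5 <-> p4))   — eliminate ->
⇔ ~(~~p3 | p2) | (p5 & p3 & (p5 -> p4) & (p4 -> p5))   — eliminate <->
⇔ ~(~~p3 | p2) | (p5 & p3 & (~p5 | p4) & (p4 -> p5))   — eliminate ->
⇔ ~(~~p3 | p2) | (p5 & p3 & (~p5 | p4) & (~p4 | p5))   — eliminate ->
⇔ (~~~p3 & ~p2) | (p5 & p3 & (~p5 | p4) & (~p4 | p5))   — De Morgan
⇔ (~p3 & ~p2) | (p5 & p3 & (~p5 | p4) & (~p4 | p5))   — double negation
⇔ (~p3 | p5) & (~p3 | p3) & (~p3 | ~p5 | p4) & (~p3 | ~p4 | p5) & (~p2 | p5) & (~p2 | p3) & (~p2 | ~p5 | p4) & (~p2 | ~p4 | p5)   — distribute | over &
⇔ (~p3 | p5) & (~p3 | ~p5 | p4) & (~p2 | p5) & (~p2 | p3) & (~p2 | ~p5 | p4)   — simplify

(~p3 | p5) & (~p3 | ~p5 | p4) & (~p2 | p5) & (~p2 | p3) & (~p2 | ~p5 | p4)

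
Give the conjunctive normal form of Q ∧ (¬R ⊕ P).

Q ∧ (¬R ∨ P) ∧ (R ∨ ¬P)

Q ∧ (¬R ⊕ P)
= Q ∧ (¬R ∨ P) ∧ ¬(¬R ∧ P)   — expand ⊕
= Q ∧ (¬R ∨ P) ∧ (¬¬R ∨ ¬P)   — De Morgan
= Q ∧ (¬R ∨ P) ∧ (R ∨ ¬P)   — double negation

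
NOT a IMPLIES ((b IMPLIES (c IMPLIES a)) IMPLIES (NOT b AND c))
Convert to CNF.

NOT a IMPLIES ((b IMPLIES (c IMPLIES a)) IMPLIES (NOT b AND c))
≡ NOT NOT a OR ((b IMPLIES (c IMPLIES a)) IMPLIES (NOT b AND c))
≡ NOT NOT a OR NOT (b IMPLIES (c IMPLIES a)) OR (NOT b AND c)
≡ NOT NOT a OR NOT (NOT b OR (c IMPLIES a)) OR (NOT b AND c)
≡ NOT NOT a OR NOT (NOT b OR NOT c OR a) OR (NOT b AND c)
≡ a OR NOT (NOT b OR NOT c OR a) OR (NOT b AND c)
≡ a OR (NOT NOT b AND NOT NOT c AND NOT a) OR (NOT b AND c)
≡ a OR (b AND NOT NOT c AND NOT a) OR (NOT b AND c)
≡ a OR (b AND c AND NOT a) OR (NOT b AND c)
≡ (a OR b OR NOT b) AND (a OR b OR c) AND (a OR c OR NOT b) AND (a OR c OR c) AND (a OR NOT a OR NOT b) AND (a OR NOT a OR c)
≡ a OR c

a OR c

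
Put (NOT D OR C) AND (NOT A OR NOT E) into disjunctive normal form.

(NOT D OR C) AND (NOT A OR NOT E)
= (NOT D AND NOT A) OR (NOT D AND NOT E) OR (C AND NOT A) OR (C AND NOT E)   [distribute AND over OR]

(NOT D AND NOT A) OR (NOT D AND NOT E) OR (C AND NOT A) OR (C AND NOT E)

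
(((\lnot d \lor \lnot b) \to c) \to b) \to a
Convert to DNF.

(((\lnot d \lor \lnot b) \to c) \to b) \to a
≡ \lnot (((\lnot d \lor \lnot b) \to c) \to b) \lor a   [eliminate \to]
≡ \lnot (\lnot ((\lnot d \lor \lnot b) \to c) \lor b) \lor a   [eliminate \to]
≡ \lnot (\lnot (\lnot (\lnot d \lor \lnot b) \lor c) \lor b) \lor a   [eliminate \to]
≡ (\lnot \lnot (\lnot (\lnot d \lor \lnot b) \lor c) \land \lnot b) \lor a   [De Morgan]
≡ ((\lnot (\lnot d \lor \lnot b) \lor c) \land \lnot b) \lor a   [double negation]
≡ (((\lnot \lnot d \land \lnot \lnot b) \lor c) \land \lnot b) \lor a   [De Morgan]
≡ (((d \land \lnot \lnot b) \lor c) \land \lnot b) \lor a   [double negation]
≡ (((d \land b) \lor c) \land \lnot b) \lor a   [double negation]
≡ (d \land b \land \lnot b) \lor (c \land \lnot b) \lor a   [distribute \land over \lor]
≡ (c \land \lnot b) \lor a   [simplify]

(c \land \lnot b) \lor a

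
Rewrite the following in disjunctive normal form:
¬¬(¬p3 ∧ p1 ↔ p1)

¬¬(¬p3 ∧ p1 ↔ p1)
≡ ¬¬((¬p3 ∧ p1 → p1) ∧ (p1 → ¬p3 ∧ p1))   — eliminate ↔
≡ ¬¬((¬(¬p3 ∧ p1) ∨ p1) ∧ (p1 → ¬p3 ∧ p1))   — eliminate →
≡ ¬¬((¬(¬p3 ∧ p1) ∨ p1) ∧ (¬p1 ∨ ¬p3 ∧ p1))   — eliminate →
≡ (¬(¬p3 ∧ p1) ∨ p1) ∧ (¬p1 ∨ ¬p3 ∧ p1)   — double negation
≡ (¬¬p3 ∨ ¬p1 ∨ p1) ∧ (¬p1 ∨ ¬p3 ∧ p1)   — De Morgan
≡ (p3 ∨ ¬p1 ∨ p1) ∧ (¬p1 ∨ ¬p3 ∧ p1)   — double negation
≡ p3 ∧ ¬p1 ∨ p3 ∧ ¬p3 ∧ p1 ∨ ¬p1 ∧ ¬p1 ∨ ¬p1 ∧ ¬p3 ∧ p1 ∨ p1 ∧ ¬p1 ∨ p1 ∧ ¬p3 ∧ p1   — distribute ∧ over ∨
≡ ¬p1 ∨ p1 ∧ ¬p3   — simplify

¬p1 ∨ p1 ∧ ¬p3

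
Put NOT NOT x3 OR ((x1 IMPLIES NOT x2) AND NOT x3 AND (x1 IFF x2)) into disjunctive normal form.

x3 OR (NOT x1 AND NOT x3 AND NOT x2)

NOT NOT x3 OR ((x1 IMPLIES NOT x2) AND NOT x3 AND (x1 IFF x2))
= NOT NOT x3 OR ((NOT x1 OR NOT x2) AND NOT x3 AND (x1 IFF x2))   (eliminate IMPLIES)
= NOT NOT x3 OR ((NOT x1 OR NOT x2) AND NOT x3 AND (x1 IMPLIES x2) AND (x2 IMPLIES x1))   (eliminate IFF)
= NOT NOT x3 OR ((NOT x1 OR NOT x2) AND NOT x3 AND (NOT x1 OR x2) AND (x2 IMPLIES x1))   (eliminate IMPLIES)
= NOT NOT x3 OR ((NOT x1 OR NOT x2) AND NOT x3 AND (NOT x1 OR x2) AND (NOT x2 OR x1))   (eliminate IMPLIES)
= x3 OR ((NOT x1 OR NOT x2) AND NOT x3 AND (NOT x1 OR x2) AND (NOT x2 OR x1))   (double negation)
= x3 OR (NOT x1 AND NOT x3 AND NOT x1 AND NOT x2) OR (NOT x1 AND NOT x3 AND NOT x1 AND x1) OR (NOT x1 AND NOT x3 AND x2 AND NOT x2) OR (NOT x1 AND NOT x3 AND x2 AND x1) OR (NOT x2 AND NOT x3 AND NOT x1 AND NOT x2) OR (NOT x2 AND NOT x3 AND NOT x1 AND x1) OR (NOT x2 AND NOT x3 AND x2 AND NOT x2) OR (NOT x2 AND NOT x3 AND x2 AND x1)   (distribute AND over OR)
= x3 OR (NOT x1 AND NOT x3 AND NOT x2)   (simplify)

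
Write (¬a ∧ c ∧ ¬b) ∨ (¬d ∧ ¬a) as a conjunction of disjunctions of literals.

(¬a ∧ c ∧ ¬b) ∨ (¬d ∧ ¬a)
≡ (¬a ∨ ¬d) ∧ (¬a ∨ ¬a) ∧ (c ∨ ¬d) ∧ (c ∨ ¬a) ∧ (¬b ∨ ¬d) ∧ (¬b ∨ ¬a)   (distribute ∨ over ∧)
≡ ¬a ∧ (c ∨ ¬d) ∧ (¬b ∨ ¬d)   (simplify)

¬a ∧ (c ∨ ¬d) ∧ (¬b ∨ ¬d)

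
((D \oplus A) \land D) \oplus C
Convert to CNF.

(\lnot D \lor \lnot A \lor C) \land (D \lor C) \land (\lnot D \lor A \lor \lnot C)

((D \oplus A) \land D) \oplus C
⇔ (((D \oplus A) \land D) \lor C) \land \lnot ((D \oplus A) \land D \land C)   (expand \oplus)
⇔ (((D \lor A) \land \lnot (D \land A) \land D) \lor C) \land \lnot ((D \oplus A) \land D \land C)   (expand \oplus)
⇔ (((D \lor A) \land \lnot (D \land A) \land D) \lor C) \land \lnot ((D \lor A) \land \lnot (D \land A) \land D \land C)   (expand \oplus)
⇔ (((D \lor A) \land (\lnot D \lor \lnot A) \land D) \lor C) \land \lnot ((D \lor A) \land \lnot (D \land A) \land D \land C)   (De Morgan)
⇔ (((D \lor A) \land (\lnot D \lor \lnot A) \land D) \lor C) \land (\lnot (D \lor A) \lor \lnot \lnot (D \land A) \lor \lnot D \lor \lnot C)   (De Morgan)
⇔ (((D \lor A) \land (\lnot D \lor \lnot A) \land D) \lor C) \land ((\lnot D \land \lnot A) \lor \lnot \lnot (D \land A) \lor \lnot D \lor \lnot C)   (De Morgan)
⇔ (((D \lor A) \land (\lnot D \lor \lnot A) \land D) \lor C) \land ((\lnot D \land \lnot A) \lor (D \land A) \lor \lnot D \lor \lnot C)   (double negation)
⇔ (D \lor A \lor C) \land (\lnot D \lor \lnot A \lor C) \land (D \lor C) \land (\lnot D \lor D \lor \lnot D \lor \lnot C) \land (\lnot D \lor A \lor \lnot D \lor \lnot C) \land (\lnot A \lor D \lor \lnot D \lor \lnot C) \land (\lnot A \lor A \lor \lnot D \lor \lnot C)   (distribute \lor over \land)
⇔ (\lnot D \lor \lnot A \lor C) \land (D \lor C) \land (\lnot D \lor A \lor \lnot C)   (simplify)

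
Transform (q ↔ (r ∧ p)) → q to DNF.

(q ↔ (r ∧ p)) → q
≡ ¬(q ↔ (r ∧ p)) ∨ q   [eliminate →]
≡ ¬((q → (r ∧ p)) ∧ ((r ∧ p) → q)) ∨ q   [eliminate ↔]
≡ ¬((¬q ∨ (r ∧ p)) ∧ ((r ∧ p) → q)) ∨ q   [eliminate →]
≡ ¬((¬q ∨ (r ∧ p)) ∧ (¬(r ∧ p) ∨ q)) ∨ q   [eliminate →]
≡ ¬(¬q ∨ (r ∧ p)) ∨ ¬(¬(r ∧ p) ∨ q) ∨ q   [De Morgan]
≡ (¬¬q ∧ ¬(r ∧ p)) ∨ ¬(¬(r ∧ p) ∨ q) ∨ q   [De Morgan]
≡ (q ∧ ¬(r ∧ p)) ∨ ¬(¬(r ∧ p) ∨ q) ∨ q   [double negation]
≡ (q ∧ (¬r ∨ ¬p)) ∨ ¬(¬(r ∧ p) ∨ q) ∨ q   [De Morgan]
≡ (q ∧ (¬r ∨ ¬p)) ∨ (¬¬(r ∧ p) ∧ ¬q) ∨ q   [De Morgan]
≡ (q ∧ (¬r ∨ ¬p)) ∨ (r ∧ p ∧ ¬q) ∨ q   [double negation]
≡ (q ∧ ¬r) ∨ (q ∧ ¬p) ∨ (r ∧ p ∧ ¬q) ∨ q   [distribute ∧ over ∨]
≡ (r ∧ p ∧ ¬q) ∨ q   [simplify]

(r ∧ p ∧ ¬q) ∨ q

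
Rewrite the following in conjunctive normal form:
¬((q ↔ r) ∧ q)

¬((q ↔ r) ∧ q)
≡ ¬((q → r) ∧ (r → q) ∧ q)   [eliminate ↔]
≡ ¬((¬q ∨ r) ∧ (r → q) ∧ q)   [eliminate →]
≡ ¬((¬q ∨ r) ∧ (¬r ∨ q) ∧ q)   [eliminate →]
≡ ¬(¬q ∨ r) ∨ ¬(¬r ∨ q) ∨ ¬q   [De Morgan]
≡ (¬¬q ∧ ¬r) ∨ ¬(¬r ∨ q) ∨ ¬q   [De Morgan]
≡ (q ∧ ¬r) ∨ ¬(¬r ∨ q) ∨ ¬q   [double negation]
≡ (q ∧ ¬r) ∨ (¬¬r ∧ ¬q) ∨ ¬q   [De Morgan]
≡ (q ∧ ¬r) ∨ (r ∧ ¬q) ∨ ¬q   [double negation]
≡ (q ∨ r ∨ ¬q) ∧ (q ∨ ¬q ∨ ¬q) ∧ (¬r ∨ r ∨ ¬q) ∧ (¬r ∨ ¬q ∨ ¬q)   [distribute ∨ over ∧]
≡ ¬r ∨ ¬q   [simplify]

¬r ∨ ¬q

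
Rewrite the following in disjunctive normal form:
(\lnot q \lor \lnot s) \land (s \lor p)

(\lnot q \land s) \lor (\lnot q \land p) \lor (\lnot s \land p)

(\lnot q \lor \lnot s) \land (s \lor p)
= (\lnot q \land s) \lor (\lnot q \land p) \lor (\lnot s \land s) \lor (\lnot s \land p)   (distribute \land over \lor)
= (\lnot q \land s) \lor (\lnot q \land p) \lor (\lnot s \land p)   (simplify)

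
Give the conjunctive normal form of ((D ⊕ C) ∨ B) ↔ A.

((D ⊕ C) ∨ B) ↔ A
⇔ (((D ⊕ C) ∨ B) → A) ∧ (A → ((D ⊕ C) ∨ B))
⇔ (¬((D ⊕ C) ∨ B) ∨ A) ∧ (A → ((D ⊕ C) ∨ B))
⇔ (¬(((D ∨ C) ∧ ¬(D ∧ C)) ∨ B) ∨ A) ∧ (A → ((D ⊕ C) ∨ B))
⇔ (¬(((D ∨ C) ∧ ¬(D ∧ C)) ∨ B) ∨ A) ∧ (¬A ∨ (D ⊕ C) ∨ B)
⇔ (¬(((D ∨ C) ∧ ¬(D ∧ C)) ∨ B) ∨ A) ∧ (¬A ∨ ((D ∨ C) ∧ ¬(D ∧ C)) ∨ B)
⇔ ((¬((D ∨ C) ∧ ¬(D ∧ C)) ∧ ¬B) ∨ A) ∧ (¬A ∨ ((D ∨ C) ∧ ¬(D ∧ C)) ∨ B)
⇔ (((¬(D ∨ C) ∨ ¬¬(D ∧ C)) ∧ ¬B) ∨ A) ∧ (¬A ∨ ((D ∨ C) ∧ ¬(D ∧ C)) ∨ B)
⇔ ((((¬D ∧ ¬C) ∨ ¬¬(D ∧ C)) ∧ ¬B) ∨ A) ∧ (¬A ∨ ((D ∨ C) ∧ ¬(D ∧ C)) ∨ B)
⇔ ((((¬D ∧ ¬C) ∨ (D ∧ C)) ∧ ¬B) ∨ A) ∧ (¬A ∨ ((D ∨ C) ∧ ¬(D ∧ C)) ∨ B)
⇔ ((((¬D ∧ ¬C) ∨ (D ∧ C)) ∧ ¬B) ∨ A) ∧ (¬A ∨ ((D ∨ C) ∧ (¬D ∨ ¬C)) ∨ B)
⇔ (¬D ∨ D ∨ A) ∧ (¬D ∨ C ∨ A) ∧ (¬C ∨ D ∨ A) ∧ (¬C ∨ C ∨ A) ∧ (¬B ∨ A) ∧ (¬A ∨ D ∨ C ∨ B) ∧ (¬A ∨ ¬D ∨ ¬C ∨ B)
⇔ (¬D ∨ C ∨ A) ∧ (¬C ∨ D ∨ A) ∧ (¬B ∨ A) ∧ (¬A ∨ D ∨ C ∨ B) ∧ (¬A ∨ ¬D ∨ ¬C ∨ B)

(¬D ∨ C ∨ A) ∧ (¬C ∨ D ∨ A) ∧ (¬B ∨ A) ∧ (¬A ∨ D ∨ C ∨ B) ∧ (¬A ∨ ¬D ∨ ¬C ∨ B)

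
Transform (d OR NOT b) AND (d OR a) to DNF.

d OR (NOT b AND a)

(d OR NOT b) AND (d OR a)
≡ (d AND d) OR (d AND a) OR (NOT b AND d) OR (NOT b AND a)   [distribute AND over OR]
≡ d OR (NOT b AND a)   [simplify]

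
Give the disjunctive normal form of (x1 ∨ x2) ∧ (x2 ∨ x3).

(x1 ∨ x2) ∧ (x2 ∨ x3)
= (x1 ∧ x2) ∨ (x1 ∧ x3) ∨ (x2 ∧ x2) ∨ (x2 ∧ x3)   [distribute ∧ over ∨]
= (x1 ∧ x3) ∨ x2   [simplify]

(x1 ∧ x3) ∨ x2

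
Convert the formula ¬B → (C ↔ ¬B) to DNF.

¬B → (C ↔ ¬B)
≡ ¬¬B ∨ (C ↔ ¬B)   (eliminate →)
≡ ¬¬B ∨ ((C → ¬B) ∧ (¬B → C))   (eliminate ↔)
≡ ¬¬B ∨ ((¬C ∨ ¬B) ∧ (¬B → C))   (eliminate →)
≡ ¬¬B ∨ ((¬C ∨ ¬B) ∧ (¬¬B ∨ C))   (eliminate →)
≡ B ∨ ((¬C ∨ ¬B) ∧ (¬¬B ∨ C))   (double negation)
≡ B ∨ ((¬C ∨ ¬B) ∧ (B ∨ C))   (double negation)
≡ B ∨ (¬C ∧ B) ∨ (¬C ∧ C) ∨ (¬B ∧ B) ∨ (¬B ∧ C)   (distribute ∧ over ∨)
≡ B ∨ (¬B ∧ C)   (simplify)

B ∨ (¬B ∧ C)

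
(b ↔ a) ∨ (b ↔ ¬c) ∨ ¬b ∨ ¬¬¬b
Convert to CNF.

¬b ∨ a ∨ ¬c

(b ↔ a) ∨ (b ↔ ¬c) ∨ ¬b ∨ ¬¬¬b
≡ (b → a) ∧ (a → b) ∨ (b ↔ ¬c) ∨ ¬b ∨ ¬¬¬b   [eliminate ↔]
≡ (¬b ∨ a) ∧ (a → b) ∨ (b ↔ ¬c) ∨ ¬b ∨ ¬¬¬b   [eliminate →]
≡ (¬b ∨ a) ∧ (¬a ∨ b) ∨ (b ↔ ¬c) ∨ ¬b ∨ ¬¬¬b   [eliminate →]
≡ (¬b ∨ a) ∧ (¬a ∨ b) ∨ (b → ¬c) ∧ (¬c → b) ∨ ¬b ∨ ¬¬¬b   [eliminate ↔]
≡ (¬b ∨ a) ∧ (¬a ∨ b) ∨ (¬b ∨ ¬c) ∧ (¬c → b) ∨ ¬b ∨ ¬¬¬b   [eliminate →]
≡ (¬b ∨ a) ∧ (¬a ∨ b) ∨ (¬b ∨ ¬c) ∧ (¬¬c ∨ b) ∨ ¬b ∨ ¬¬¬b   [eliminate →]
≡ (¬b ∨ a) ∧ (¬a ∨ b) ∨ (¬b ∨ ¬c) ∧ (c ∨ b) ∨ ¬b ∨ ¬¬¬b   [double negation]
≡ (¬b ∨ a) ∧ (¬a ∨ b) ∨ (¬b ∨ ¬c) ∧ (c ∨ b) ∨ ¬b ∨ ¬b   [double negation]
≡ (¬b ∨ a ∨ ¬b ∨ ¬c ∨ ¬b ∨ ¬b) ∧ (¬b ∨ a ∨ c ∨ b ∨ ¬b ∨ ¬b) ∧ (¬a ∨ b ∨ ¬b ∨ ¬c ∨ ¬b ∨ ¬b) ∧ (¬a ∨ b ∨ c ∨ b ∨ ¬b ∨ ¬b)   [distribute ∨ over ∧]
≡ ¬b ∨ a ∨ ¬c   [simplify]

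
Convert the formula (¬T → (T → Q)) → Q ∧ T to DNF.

(¬T → (T → Q)) → Q ∧ T
≡ ¬(¬T → (T → Q)) ∨ Q ∧ T   — eliminate →
≡ ¬(¬¬T ∨ (T → Q)) ∨ Q ∧ T   — eliminate →
≡ ¬(¬¬T ∨ ¬T ∨ Q) ∨ Q ∧ T   — eliminate →
≡ ¬¬¬T ∧ ¬¬T ∧ ¬Q ∨ Q ∧ T   — De Morgan
≡ ¬T ∧ ¬¬T ∧ ¬Q ∨ Q ∧ T   — double negation
≡ ¬T ∧ T ∧ ¬Q ∨ Q ∧ T   — double negation
≡ Q ∧ T   — simplify

Q ∧ T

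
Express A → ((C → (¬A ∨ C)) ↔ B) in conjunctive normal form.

(¬A ∨ C ∨ B) ∧ (¬A ∨ ¬C ∨ B)

A → ((C → (¬A ∨ C)) ↔ B)
≡ ¬A ∨ ((C → (¬A ∨ C)) ↔ B)   [eliminate →]
≡ ¬A ∨ (((C → (¬A ∨ C)) → B) ∧ (B → (C → (¬A ∨ C))))   [eliminate ↔]
≡ ¬A ∨ ((¬(C → (¬A ∨ C)) ∨ B) ∧ (B → (C → (¬A ∨ C))))   [eliminate →]
≡ ¬A ∨ ((¬(¬C ∨ ¬A ∨ C) ∨ B) ∧ (B → (C → (¬A ∨ C))))   [eliminate →]
≡ ¬A ∨ ((¬(¬C ∨ ¬A ∨ C) ∨ B) ∧ (¬B ∨ (C → (¬A ∨ C))))   [eliminate →]
≡ ¬A ∨ ((¬(¬C ∨ ¬A ∨ C) ∨ B) ∧ (¬B ∨ ¬C ∨ ¬A ∨ C))   [eliminate →]
≡ ¬A ∨ (((¬¬C ∧ ¬¬A ∧ ¬C) ∨ B) ∧ (¬B ∨ ¬C ∨ ¬A ∨ C))   [De Morgan]
≡ ¬A ∨ (((C ∧ ¬¬A ∧ ¬C) ∨ B) ∧ (¬B ∨ ¬C ∨ ¬A ∨ C))   [double negation]
≡ ¬A ∨ (((C ∧ A ∧ ¬C) ∨ B) ∧ (¬B ∨ ¬C ∨ ¬A ∨ C))   [double negation]
≡ (¬A ∨ C ∨ B) ∧ (¬A ∨ A ∨ B) ∧ (¬A ∨ ¬C ∨ B) ∧ (¬A ∨ ¬B ∨ ¬C ∨ ¬A ∨ C)   [distribute ∨ over ∧]
≡ (¬A ∨ C ∨ B) ∧ (¬A ∨ ¬C ∨ B)   [simplify]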